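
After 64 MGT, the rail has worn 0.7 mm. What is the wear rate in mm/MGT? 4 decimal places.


Wear rate = total wear / cumulative tonnage
Rate = 0.7 / 64
Rate = 0.0109 mm/MGT

0.0109


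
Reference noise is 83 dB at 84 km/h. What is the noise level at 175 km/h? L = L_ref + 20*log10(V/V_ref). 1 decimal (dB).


V/V_ref = 175 / 84 = 2.083333
log10(2.083333) = 0.318759
20 * 0.318759 = 6.3752
L = 83 + 6.3752 = 89.4 dB

89.4


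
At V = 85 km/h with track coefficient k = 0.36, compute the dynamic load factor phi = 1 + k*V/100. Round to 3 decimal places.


phi = 1 + k * V / 100
phi = 1 + 0.36 * 85 / 100
phi = 1 + 0.306
phi = 1.306

1.306


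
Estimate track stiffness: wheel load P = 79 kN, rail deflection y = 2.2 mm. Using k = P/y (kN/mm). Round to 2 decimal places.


Track stiffness k = P / y
k = 79 / 2.2
k = 35.91 kN/mm

35.91


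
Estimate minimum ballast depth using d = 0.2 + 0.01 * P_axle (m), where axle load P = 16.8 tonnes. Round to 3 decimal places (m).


d = 0.2 + 0.01 * 16.8
d = 0.2 + 0.168
d = 0.368 m

0.368


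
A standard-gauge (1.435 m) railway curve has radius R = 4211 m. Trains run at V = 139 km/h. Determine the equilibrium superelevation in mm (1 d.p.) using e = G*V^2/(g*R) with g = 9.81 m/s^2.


Convert speed: V = 139 / 3.6 = 38.6111 m/s
Apply formula: e = 1.435 * 38.6111^2 / (9.81 * 4211)
e = 1.435 * 1490.8179 / 41309.91
e = 0.051787 m = 51.8 mm

51.8


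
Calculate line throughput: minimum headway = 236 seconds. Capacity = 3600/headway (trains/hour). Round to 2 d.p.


Capacity = 3600 / headway
Capacity = 3600 / 236
Capacity = 15.25 trains/hour

15.25


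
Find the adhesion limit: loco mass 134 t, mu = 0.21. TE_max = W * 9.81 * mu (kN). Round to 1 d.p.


TE_max = W * g * mu
TE_max = 134 * 9.81 * 0.21
TE_max = 1314.54 * 0.21
TE_max = 276.1 kN

276.1


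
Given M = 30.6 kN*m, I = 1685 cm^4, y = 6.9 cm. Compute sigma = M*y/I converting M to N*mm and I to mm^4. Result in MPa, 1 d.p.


Convert units:
M = 30.6 kN*m = 30600000 N*mm
y = 6.9 cm = 69 mm
I = 1685 cm^4 = 16850000 mm^4
sigma = 30600000 * 69 / 16850000
sigma = 125.3 MPa

125.3


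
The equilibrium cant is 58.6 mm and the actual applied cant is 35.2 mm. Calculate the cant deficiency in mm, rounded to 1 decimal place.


Cant deficiency = equilibrium cant - actual cant
CD = 58.6 - 35.2
CD = 23.4 mm

23.4


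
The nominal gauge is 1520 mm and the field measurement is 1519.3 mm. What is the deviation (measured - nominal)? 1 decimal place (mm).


Deviation = measured - nominal
Deviation = 1519.3 - 1520
Deviation = -0.7 mm

-0.7


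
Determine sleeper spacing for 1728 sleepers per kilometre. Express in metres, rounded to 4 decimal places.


Spacing = 1000 m / number of sleepers
Spacing = 1000 / 1728
Spacing = 0.5787 m

0.5787


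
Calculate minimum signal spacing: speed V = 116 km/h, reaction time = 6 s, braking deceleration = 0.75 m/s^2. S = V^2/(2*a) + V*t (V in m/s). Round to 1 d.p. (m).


V = 116 / 3.6 = 32.2222 m/s
Braking distance = 32.2222^2 / (2*0.75) = 692.1811 m
Sighting distance = 32.2222 * 6 = 193.3333 m
S = 692.1811 + 193.3333 = 885.5 m

885.5


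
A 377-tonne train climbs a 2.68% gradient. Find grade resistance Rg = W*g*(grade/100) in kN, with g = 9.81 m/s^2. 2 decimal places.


Rg = W * 9.81 * grade / 100
Rg = 377 * 9.81 * 2.68 / 100
Rg = 3698.37 * 0.0268
Rg = 99.12 kN

99.12


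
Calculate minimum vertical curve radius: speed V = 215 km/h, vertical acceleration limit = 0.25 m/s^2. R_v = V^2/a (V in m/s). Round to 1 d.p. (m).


Convert speed: V = 215 / 3.6 = 59.7222 m/s
V^2 = 3566.7438 m^2/s^2
R_v = 3566.7438 / 0.25
R_v = 14267.0 m

14267.0


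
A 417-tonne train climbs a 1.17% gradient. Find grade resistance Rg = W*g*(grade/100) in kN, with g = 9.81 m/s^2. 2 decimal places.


Rg = W * 9.81 * grade / 100
Rg = 417 * 9.81 * 1.17 / 100
Rg = 4090.77 * 0.0117
Rg = 47.86 kN

47.86


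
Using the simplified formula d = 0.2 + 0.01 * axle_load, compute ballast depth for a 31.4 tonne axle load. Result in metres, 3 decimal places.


d = 0.2 + 0.01 * 31.4
d = 0.2 + 0.314
d = 0.514 m

0.514


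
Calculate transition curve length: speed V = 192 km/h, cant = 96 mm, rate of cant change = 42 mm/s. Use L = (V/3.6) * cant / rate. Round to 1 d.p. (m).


Convert speed: V = 192 / 3.6 = 53.3333 m/s
L = 53.3333 * 96 / 42
L = 5120.0 / 42
L = 121.9 m

121.9


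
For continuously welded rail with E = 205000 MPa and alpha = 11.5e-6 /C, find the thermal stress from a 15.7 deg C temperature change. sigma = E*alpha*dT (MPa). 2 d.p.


sigma = E * alpha * dT
sigma = 205000 * 11.5e-6 * 15.7
sigma = 2.3575 * 15.7
sigma = 37.01 MPa

37.01


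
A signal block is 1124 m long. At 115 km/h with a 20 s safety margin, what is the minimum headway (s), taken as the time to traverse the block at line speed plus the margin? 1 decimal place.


V = 115 / 3.6 = 31.9444 m/s
Block traversal time = 1124 / 31.9444 = 35.1861 s
Headway = 35.1861 + 20
Headway = 55.2 s

55.2


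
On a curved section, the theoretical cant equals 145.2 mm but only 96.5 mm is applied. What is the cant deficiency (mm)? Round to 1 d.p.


Cant deficiency = equilibrium cant - actual cant
CD = 145.2 - 96.5
CD = 48.7 mm

48.7


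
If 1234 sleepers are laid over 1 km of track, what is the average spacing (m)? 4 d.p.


Spacing = 1000 m / number of sleepers
Spacing = 1000 / 1234
Spacing = 0.8104 m

0.8104


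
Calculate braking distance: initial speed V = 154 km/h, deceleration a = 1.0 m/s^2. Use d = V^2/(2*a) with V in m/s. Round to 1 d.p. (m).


Convert speed: V = 154 / 3.6 = 42.7778 m/s
V^2 = 1829.9383
d = 1829.9383 / (2 * 1.0)
d = 1829.9383 / 2.0
d = 915.0 m

915.0


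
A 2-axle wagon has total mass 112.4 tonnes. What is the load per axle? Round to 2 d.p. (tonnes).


Load per axle = total weight / number of axles
Load = 112.4 / 2
Load = 56.20 tonnes

56.20


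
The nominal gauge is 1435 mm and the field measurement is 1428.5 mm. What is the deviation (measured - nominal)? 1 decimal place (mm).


Deviation = measured - nominal
Deviation = 1428.5 - 1435
Deviation = -6.5 mm

-6.5


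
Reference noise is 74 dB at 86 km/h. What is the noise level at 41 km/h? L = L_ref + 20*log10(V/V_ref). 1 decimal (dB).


V/V_ref = 41 / 86 = 0.476744
log10(0.476744) = -0.321715
20 * -0.321715 = -6.4343
L = 74 + -6.4343 = 67.6 dB

67.6


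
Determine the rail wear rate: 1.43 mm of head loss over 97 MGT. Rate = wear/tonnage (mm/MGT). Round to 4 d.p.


Wear rate = total wear / cumulative tonnage
Rate = 1.43 / 97
Rate = 0.0147 mm/MGT

0.0147


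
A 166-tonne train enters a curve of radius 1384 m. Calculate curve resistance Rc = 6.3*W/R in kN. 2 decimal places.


Rc = 6.3 * W / R
Rc = 6.3 * 166 / 1384
Rc = 1045.8 / 1384
Rc = 0.76 kN

0.76


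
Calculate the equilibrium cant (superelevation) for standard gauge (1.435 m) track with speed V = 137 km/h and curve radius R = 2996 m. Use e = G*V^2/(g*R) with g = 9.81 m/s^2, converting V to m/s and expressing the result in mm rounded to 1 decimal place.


Convert speed: V = 137 / 3.6 = 38.0556 m/s
Apply formula: e = 1.435 * 38.0556^2 / (9.81 * 2996)
e = 1.435 * 1448.2253 / 29390.76
e = 0.070709 m = 70.7 mm

70.7


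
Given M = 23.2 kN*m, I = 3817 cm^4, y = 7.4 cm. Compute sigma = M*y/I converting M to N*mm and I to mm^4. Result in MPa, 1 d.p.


Convert units:
M = 23.2 kN*m = 23200000 N*mm
y = 7.4 cm = 74 mm
I = 3817 cm^4 = 38170000 mm^4
sigma = 23200000 * 74 / 38170000
sigma = 45.0 MPa

45.0


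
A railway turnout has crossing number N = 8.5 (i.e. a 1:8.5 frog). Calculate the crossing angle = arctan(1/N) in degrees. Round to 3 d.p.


1/N = 1/8.5 = 0.117647
angle = arctan(0.117647) = 0.117109 rad
angle = 0.117109 * 180/pi = 6.710 degrees

6.710


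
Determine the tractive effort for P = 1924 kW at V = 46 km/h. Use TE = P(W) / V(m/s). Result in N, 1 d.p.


Convert: P = 1924 kW = 1924000 W
V = 46 / 3.6 = 12.7778 m/s
TE = 1924000 / 12.7778
TE = 150573.9 N

150573.9


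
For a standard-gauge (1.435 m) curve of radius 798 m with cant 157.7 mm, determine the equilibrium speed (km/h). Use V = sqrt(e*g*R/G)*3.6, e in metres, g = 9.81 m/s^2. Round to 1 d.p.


Convert cant: e = 157.7 mm = 0.1577 m
V_ms = sqrt(0.1577 * 9.81 * 798 / 1.435)
V_ms = sqrt(860.303502) = 29.3309 m/s
V = 29.3309 * 3.6 = 105.6 km/h

105.6


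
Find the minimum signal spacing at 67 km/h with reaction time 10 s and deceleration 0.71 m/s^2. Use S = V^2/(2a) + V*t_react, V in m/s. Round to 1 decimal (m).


V = 67 / 3.6 = 18.6111 m/s
Braking distance = 18.6111^2 / (2*0.71) = 243.925 m
Sighting distance = 18.6111 * 10 = 186.1111 m
S = 243.925 + 186.1111 = 430.0 m

430.0


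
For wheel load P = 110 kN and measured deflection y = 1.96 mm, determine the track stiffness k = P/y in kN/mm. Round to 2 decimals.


Track stiffness k = P / y
k = 110 / 1.96
k = 56.12 kN/mm

56.12


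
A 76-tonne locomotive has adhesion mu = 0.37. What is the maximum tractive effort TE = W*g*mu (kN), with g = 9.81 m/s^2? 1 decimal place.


TE_max = W * g * mu
TE_max = 76 * 9.81 * 0.37
TE_max = 745.56 * 0.37
TE_max = 275.9 kN

275.9


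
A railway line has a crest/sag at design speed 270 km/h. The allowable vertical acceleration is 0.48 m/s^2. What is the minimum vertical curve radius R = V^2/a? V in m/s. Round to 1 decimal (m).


Convert speed: V = 270 / 3.6 = 75.0 m/s
V^2 = 5625.0 m^2/s^2
R_v = 5625.0 / 0.48
R_v = 11718.8 m

11718.8


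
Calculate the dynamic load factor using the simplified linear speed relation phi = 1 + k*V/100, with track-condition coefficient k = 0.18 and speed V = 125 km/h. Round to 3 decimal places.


phi = 1 + k * V / 100
phi = 1 + 0.18 * 125 / 100
phi = 1 + 0.225
phi = 1.225

1.225


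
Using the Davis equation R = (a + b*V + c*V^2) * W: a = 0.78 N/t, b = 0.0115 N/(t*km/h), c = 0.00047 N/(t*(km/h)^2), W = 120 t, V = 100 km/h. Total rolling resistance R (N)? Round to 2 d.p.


b*V = 0.0115 * 100 = 1.15
c*V^2 = 0.00047 * 10000 = 4.7
R_per_t = 0.78 + 1.15 + 4.7 = 6.63 N/t
R_total = 6.63 * 120 = 795.60 N

795.60


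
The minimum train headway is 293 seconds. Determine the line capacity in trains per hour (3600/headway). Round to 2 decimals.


Capacity = 3600 / headway
Capacity = 3600 / 293
Capacity = 12.29 trains/hour

12.29


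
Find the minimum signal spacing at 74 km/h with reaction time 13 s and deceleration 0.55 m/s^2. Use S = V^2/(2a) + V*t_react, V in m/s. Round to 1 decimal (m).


V = 74 / 3.6 = 20.5556 m/s
Braking distance = 20.5556^2 / (2*0.55) = 384.119 m
Sighting distance = 20.5556 * 13 = 267.2222 m
S = 384.119 + 267.2222 = 651.3 m

651.3


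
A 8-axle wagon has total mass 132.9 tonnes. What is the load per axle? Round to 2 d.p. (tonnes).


Load per axle = total weight / number of axles
Load = 132.9 / 8
Load = 16.61 tonnes

16.61


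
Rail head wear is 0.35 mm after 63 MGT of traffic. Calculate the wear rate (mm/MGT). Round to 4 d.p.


Wear rate = total wear / cumulative tonnage
Rate = 0.35 / 63
Rate = 0.0056 mm/MGT

0.0056


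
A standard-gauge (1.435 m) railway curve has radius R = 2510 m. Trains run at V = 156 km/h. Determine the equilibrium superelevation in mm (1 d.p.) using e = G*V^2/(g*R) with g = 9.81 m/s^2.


Convert speed: V = 156 / 3.6 = 43.3333 m/s
Apply formula: e = 1.435 * 43.3333^2 / (9.81 * 2510)
e = 1.435 * 1877.7778 / 24623.1
e = 0.109434 m = 109.4 mm

109.4


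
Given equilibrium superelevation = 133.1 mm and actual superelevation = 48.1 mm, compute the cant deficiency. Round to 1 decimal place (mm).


Cant deficiency = equilibrium cant - actual cant
CD = 133.1 - 48.1
CD = 85.0 mm

85.0


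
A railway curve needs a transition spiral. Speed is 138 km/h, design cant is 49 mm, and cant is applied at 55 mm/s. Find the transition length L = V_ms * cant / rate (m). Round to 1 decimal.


Convert speed: V = 138 / 3.6 = 38.3333 m/s
L = 38.3333 * 49 / 55
L = 1878.3333 / 55
L = 34.2 m

34.2


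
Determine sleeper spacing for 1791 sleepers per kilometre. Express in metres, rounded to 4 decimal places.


Spacing = 1000 m / number of sleepers
Spacing = 1000 / 1791
Spacing = 0.5583 m

0.5583


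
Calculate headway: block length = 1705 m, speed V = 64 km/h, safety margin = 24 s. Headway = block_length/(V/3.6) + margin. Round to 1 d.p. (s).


V = 64 / 3.6 = 17.7778 m/s
Block traversal time = 1705 / 17.7778 = 95.9062 s
Headway = 95.9062 + 24
Headway = 119.9 s

119.9


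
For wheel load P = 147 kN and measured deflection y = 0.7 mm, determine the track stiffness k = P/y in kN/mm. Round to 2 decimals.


Track stiffness k = P / y
k = 147 / 0.7
k = 210.00 kN/mm

210.00


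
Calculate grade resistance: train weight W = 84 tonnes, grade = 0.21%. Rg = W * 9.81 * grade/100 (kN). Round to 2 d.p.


Rg = W * 9.81 * grade / 100
Rg = 84 * 9.81 * 0.21 / 100
Rg = 824.04 * 0.0021
Rg = 1.73 kN

1.73


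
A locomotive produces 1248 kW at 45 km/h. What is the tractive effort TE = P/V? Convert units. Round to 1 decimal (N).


Convert: P = 1248 kW = 1248000 W
V = 45 / 3.6 = 12.5 m/s
TE = 1248000 / 12.5
TE = 99840.0 N

99840.0


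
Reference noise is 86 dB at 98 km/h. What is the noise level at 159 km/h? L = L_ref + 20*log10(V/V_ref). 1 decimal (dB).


V/V_ref = 159 / 98 = 1.622449
log10(1.622449) = 0.210171
20 * 0.210171 = 4.2034
L = 86 + 4.2034 = 90.2 dB

90.2


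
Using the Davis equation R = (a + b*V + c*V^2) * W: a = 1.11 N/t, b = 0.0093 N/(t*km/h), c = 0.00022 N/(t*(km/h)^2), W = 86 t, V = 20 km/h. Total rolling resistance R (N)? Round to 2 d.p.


b*V = 0.0093 * 20 = 0.186
c*V^2 = 0.00022 * 400 = 0.088
R_per_t = 1.11 + 0.186 + 0.088 = 1.384 N/t
R_total = 1.384 * 86 = 119.02 N

119.02


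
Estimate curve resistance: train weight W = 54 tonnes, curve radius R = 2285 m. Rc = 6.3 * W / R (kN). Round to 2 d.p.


Rc = 6.3 * W / R
Rc = 6.3 * 54 / 2285
Rc = 340.2 / 2285
Rc = 0.15 kN

0.15


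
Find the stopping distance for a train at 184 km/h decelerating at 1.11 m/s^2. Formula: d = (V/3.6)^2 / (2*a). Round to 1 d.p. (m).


Convert speed: V = 184 / 3.6 = 51.1111 m/s
V^2 = 2612.3457
d = 2612.3457 / (2 * 1.11)
d = 2612.3457 / 2.22
d = 1176.7 m

1176.7


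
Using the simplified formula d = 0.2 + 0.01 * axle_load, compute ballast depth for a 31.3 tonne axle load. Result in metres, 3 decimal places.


d = 0.2 + 0.01 * 31.3
d = 0.2 + 0.313
d = 0.513 m

0.513


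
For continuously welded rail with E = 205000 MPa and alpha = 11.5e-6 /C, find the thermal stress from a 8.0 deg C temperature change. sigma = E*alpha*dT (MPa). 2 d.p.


sigma = E * alpha * dT
sigma = 205000 * 11.5e-6 * 8.0
sigma = 2.3575 * 8.0
sigma = 18.86 MPa

18.86


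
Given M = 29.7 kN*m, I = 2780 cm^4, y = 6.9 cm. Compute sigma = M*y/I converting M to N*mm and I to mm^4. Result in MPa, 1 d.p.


Convert units:
M = 29.7 kN*m = 29700000 N*mm
y = 6.9 cm = 69 mm
I = 2780 cm^4 = 27800000 mm^4
sigma = 29700000 * 69 / 27800000
sigma = 73.7 MPa

73.7


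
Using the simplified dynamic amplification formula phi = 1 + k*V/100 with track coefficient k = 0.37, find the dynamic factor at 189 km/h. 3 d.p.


phi = 1 + k * V / 100
phi = 1 + 0.37 * 189 / 100
phi = 1 + 0.6993
phi = 1.699

1.699


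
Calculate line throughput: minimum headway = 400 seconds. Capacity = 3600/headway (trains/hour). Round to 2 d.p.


Capacity = 3600 / headway
Capacity = 3600 / 400
Capacity = 9.00 trains/hour

9.00


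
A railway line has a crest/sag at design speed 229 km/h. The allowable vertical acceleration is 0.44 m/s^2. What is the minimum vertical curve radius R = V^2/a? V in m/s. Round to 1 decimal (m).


Convert speed: V = 229 / 3.6 = 63.6111 m/s
V^2 = 4046.3735 m^2/s^2
R_v = 4046.3735 / 0.44
R_v = 9196.3 m

9196.3


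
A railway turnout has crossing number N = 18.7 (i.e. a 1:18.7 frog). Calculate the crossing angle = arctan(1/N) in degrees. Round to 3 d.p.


1/N = 1/18.7 = 0.053476
angle = arctan(0.053476) = 0.053425 rad
angle = 0.053425 * 180/pi = 3.061 degrees

3.061


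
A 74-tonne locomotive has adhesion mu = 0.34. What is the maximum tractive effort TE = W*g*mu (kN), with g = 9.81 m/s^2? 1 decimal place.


TE_max = W * g * mu
TE_max = 74 * 9.81 * 0.34
TE_max = 725.94 * 0.34
TE_max = 246.8 kN

246.8


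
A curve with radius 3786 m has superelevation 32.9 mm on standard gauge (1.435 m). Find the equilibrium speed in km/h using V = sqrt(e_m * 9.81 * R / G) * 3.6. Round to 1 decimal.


Convert cant: e = 32.9 mm = 0.0329 m
V_ms = sqrt(0.0329 * 9.81 * 3786 / 1.435)
V_ms = sqrt(851.517571) = 29.1808 m/s
V = 29.1808 * 3.6 = 105.1 km/h

105.1


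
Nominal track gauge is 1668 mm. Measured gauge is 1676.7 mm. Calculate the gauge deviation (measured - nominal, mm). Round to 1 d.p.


Deviation = measured - nominal
Deviation = 1676.7 - 1668
Deviation = 8.7 mm

8.7


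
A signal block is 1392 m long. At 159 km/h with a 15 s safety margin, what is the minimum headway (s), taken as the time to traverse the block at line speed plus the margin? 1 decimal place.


V = 159 / 3.6 = 44.1667 m/s
Block traversal time = 1392 / 44.1667 = 31.517 s
Headway = 31.517 + 15
Headway = 46.5 s

46.5


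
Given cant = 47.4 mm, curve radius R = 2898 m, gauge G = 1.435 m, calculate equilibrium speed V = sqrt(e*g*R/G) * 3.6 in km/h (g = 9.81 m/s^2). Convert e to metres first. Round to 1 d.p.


Convert cant: e = 47.4 mm = 0.0474 m
V_ms = sqrt(0.0474 * 9.81 * 2898 / 1.435)
V_ms = sqrt(939.061054) = 30.6441 m/s
V = 30.6441 * 3.6 = 110.3 km/h

110.3


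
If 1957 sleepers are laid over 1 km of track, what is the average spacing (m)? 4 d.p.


Spacing = 1000 m / number of sleepers
Spacing = 1000 / 1957
Spacing = 0.5110 m

0.5110


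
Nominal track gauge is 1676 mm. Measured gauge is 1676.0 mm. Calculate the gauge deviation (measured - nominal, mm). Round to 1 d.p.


Deviation = measured - nominal
Deviation = 1676.0 - 1676
Deviation = 0.0 mm

0.0


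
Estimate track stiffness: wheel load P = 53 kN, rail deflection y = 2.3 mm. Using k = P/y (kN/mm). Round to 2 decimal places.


Track stiffness k = P / y
k = 53 / 2.3
k = 23.04 kN/mm

23.04


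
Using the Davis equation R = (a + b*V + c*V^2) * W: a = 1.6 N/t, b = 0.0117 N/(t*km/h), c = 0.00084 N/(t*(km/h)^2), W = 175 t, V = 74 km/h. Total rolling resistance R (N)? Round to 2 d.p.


b*V = 0.0117 * 74 = 0.8658
c*V^2 = 0.00084 * 5476 = 4.59984
R_per_t = 1.6 + 0.8658 + 4.59984 = 7.06564 N/t
R_total = 7.06564 * 175 = 1236.49 N

1236.49


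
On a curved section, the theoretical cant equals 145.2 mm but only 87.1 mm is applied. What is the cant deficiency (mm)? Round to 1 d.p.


Cant deficiency = equilibrium cant - actual cant
CD = 145.2 - 87.1
CD = 58.1 mm

58.1


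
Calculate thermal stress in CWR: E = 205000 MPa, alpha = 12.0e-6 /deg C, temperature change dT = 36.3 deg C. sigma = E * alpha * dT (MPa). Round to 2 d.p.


sigma = E * alpha * dT
sigma = 205000 * 12.0e-6 * 36.3
sigma = 2.46 * 36.3
sigma = 89.30 MPa

89.30


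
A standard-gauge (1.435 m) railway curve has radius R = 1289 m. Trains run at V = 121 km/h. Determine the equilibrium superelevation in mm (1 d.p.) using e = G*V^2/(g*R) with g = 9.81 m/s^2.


Convert speed: V = 121 / 3.6 = 33.6111 m/s
Apply formula: e = 1.435 * 33.6111^2 / (9.81 * 1289)
e = 1.435 * 1129.7068 / 12645.09
e = 0.128202 m = 128.2 mm

128.2


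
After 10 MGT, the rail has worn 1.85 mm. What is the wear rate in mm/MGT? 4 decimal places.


Wear rate = total wear / cumulative tonnage
Rate = 1.85 / 10
Rate = 0.1850 mm/MGT

0.1850


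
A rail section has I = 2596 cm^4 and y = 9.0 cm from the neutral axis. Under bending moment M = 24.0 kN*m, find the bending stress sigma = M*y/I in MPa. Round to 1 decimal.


Convert units:
M = 24.0 kN*m = 24000000 N*mm
y = 9.0 cm = 90 mm
I = 2596 cm^4 = 25960000 mm^4
sigma = 24000000 * 90 / 25960000
sigma = 83.2 MPa

83.2


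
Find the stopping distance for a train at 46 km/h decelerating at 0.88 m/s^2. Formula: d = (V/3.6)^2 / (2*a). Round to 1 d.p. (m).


Convert speed: V = 46 / 3.6 = 12.7778 m/s
V^2 = 163.2716
d = 163.2716 / (2 * 0.88)
d = 163.2716 / 1.76
d = 92.8 m

92.8


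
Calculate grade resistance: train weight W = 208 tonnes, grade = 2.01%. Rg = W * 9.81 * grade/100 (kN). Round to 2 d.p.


Rg = W * 9.81 * grade / 100
Rg = 208 * 9.81 * 2.01 / 100
Rg = 2040.48 * 0.0201
Rg = 41.01 kN

41.01


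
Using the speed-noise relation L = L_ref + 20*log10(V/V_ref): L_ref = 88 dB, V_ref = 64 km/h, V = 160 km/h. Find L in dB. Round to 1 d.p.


V/V_ref = 160 / 64 = 2.5
log10(2.5) = 0.39794
20 * 0.39794 = 7.9588
L = 88 + 7.9588 = 96.0 dB

96.0


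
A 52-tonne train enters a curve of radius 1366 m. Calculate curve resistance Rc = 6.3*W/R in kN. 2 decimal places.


Rc = 6.3 * W / R
Rc = 6.3 * 52 / 1366
Rc = 327.6 / 1366
Rc = 0.24 kN

0.24


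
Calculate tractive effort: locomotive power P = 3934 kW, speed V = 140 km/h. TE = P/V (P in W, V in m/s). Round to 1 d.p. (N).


Convert: P = 3934 kW = 3934000 W
V = 140 / 3.6 = 38.8889 m/s
TE = 3934000 / 38.8889
TE = 101160.0 N

101160.0


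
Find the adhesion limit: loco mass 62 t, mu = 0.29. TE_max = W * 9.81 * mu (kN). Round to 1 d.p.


TE_max = W * g * mu
TE_max = 62 * 9.81 * 0.29
TE_max = 608.22 * 0.29
TE_max = 176.4 kN

176.4


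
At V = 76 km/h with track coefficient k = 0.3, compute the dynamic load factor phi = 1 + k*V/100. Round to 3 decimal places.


phi = 1 + k * V / 100
phi = 1 + 0.3 * 76 / 100
phi = 1 + 0.228
phi = 1.228

1.228


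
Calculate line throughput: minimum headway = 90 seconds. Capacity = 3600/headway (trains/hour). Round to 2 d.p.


Capacity = 3600 / headway
Capacity = 3600 / 90
Capacity = 40.00 trains/hour

40.00


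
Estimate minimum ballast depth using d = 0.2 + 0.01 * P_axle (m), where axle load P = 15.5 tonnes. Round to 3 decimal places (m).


d = 0.2 + 0.01 * 15.5
d = 0.2 + 0.155
d = 0.355 m

0.355


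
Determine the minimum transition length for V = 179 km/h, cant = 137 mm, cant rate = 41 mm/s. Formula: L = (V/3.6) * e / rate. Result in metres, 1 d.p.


Convert speed: V = 179 / 3.6 = 49.7222 m/s
L = 49.7222 * 137 / 41
L = 6811.9444 / 41
L = 166.1 m

166.1


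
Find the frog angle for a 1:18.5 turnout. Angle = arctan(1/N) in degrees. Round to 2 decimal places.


1/N = 1/18.5 = 0.054054
angle = arctan(0.054054) = 0.054002 rad
angle = 0.054002 * 180/pi = 3.09 degrees

3.09


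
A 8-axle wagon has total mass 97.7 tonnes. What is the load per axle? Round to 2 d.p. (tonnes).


Load per axle = total weight / number of axles
Load = 97.7 / 8
Load = 12.21 tonnes

12.21


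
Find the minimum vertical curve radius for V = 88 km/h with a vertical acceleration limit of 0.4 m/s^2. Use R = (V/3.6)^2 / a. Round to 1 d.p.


Convert speed: V = 88 / 3.6 = 24.4444 m/s
V^2 = 597.5309 m^2/s^2
R_v = 597.5309 / 0.4
R_v = 1493.8 m

1493.8


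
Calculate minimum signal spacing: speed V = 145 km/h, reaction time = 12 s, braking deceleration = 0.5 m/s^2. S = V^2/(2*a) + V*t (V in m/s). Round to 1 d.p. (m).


V = 145 / 3.6 = 40.2778 m/s
Braking distance = 40.2778^2 / (2*0.5) = 1622.2994 m
Sighting distance = 40.2778 * 12 = 483.3333 m
S = 1622.2994 + 483.3333 = 2105.6 m

2105.6


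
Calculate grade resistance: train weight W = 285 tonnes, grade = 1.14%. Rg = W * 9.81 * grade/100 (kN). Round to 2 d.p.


Rg = W * 9.81 * grade / 100
Rg = 285 * 9.81 * 1.14 / 100
Rg = 2795.85 * 0.0114
Rg = 31.87 kN

31.87


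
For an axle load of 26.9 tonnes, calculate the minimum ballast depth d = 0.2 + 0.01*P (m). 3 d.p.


d = 0.2 + 0.01 * 26.9
d = 0.2 + 0.269
d = 0.469 m

0.469


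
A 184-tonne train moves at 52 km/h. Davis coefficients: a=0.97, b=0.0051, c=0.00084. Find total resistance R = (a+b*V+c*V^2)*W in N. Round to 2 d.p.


b*V = 0.0051 * 52 = 0.2652
c*V^2 = 0.00084 * 2704 = 2.27136
R_per_t = 0.97 + 0.2652 + 2.27136 = 3.50656 N/t
R_total = 3.50656 * 184 = 645.21 N

645.21


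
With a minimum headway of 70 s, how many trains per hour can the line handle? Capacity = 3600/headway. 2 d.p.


Capacity = 3600 / headway
Capacity = 3600 / 70
Capacity = 51.43 trains/hour

51.43


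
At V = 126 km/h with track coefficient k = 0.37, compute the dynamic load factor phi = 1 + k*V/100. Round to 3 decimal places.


phi = 1 + k * V / 100
phi = 1 + 0.37 * 126 / 100
phi = 1 + 0.4662
phi = 1.466

1.466


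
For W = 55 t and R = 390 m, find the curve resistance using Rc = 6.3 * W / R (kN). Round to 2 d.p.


Rc = 6.3 * W / R
Rc = 6.3 * 55 / 390
Rc = 346.5 / 390
Rc = 0.89 kN

0.89


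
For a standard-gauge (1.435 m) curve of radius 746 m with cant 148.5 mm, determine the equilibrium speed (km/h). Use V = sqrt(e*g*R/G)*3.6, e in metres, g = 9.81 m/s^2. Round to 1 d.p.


Convert cant: e = 148.5 mm = 0.1485 m
V_ms = sqrt(0.1485 * 9.81 * 746 / 1.435)
V_ms = sqrt(757.325164) = 27.5195 m/s
V = 27.5195 * 3.6 = 99.1 km/h

99.1


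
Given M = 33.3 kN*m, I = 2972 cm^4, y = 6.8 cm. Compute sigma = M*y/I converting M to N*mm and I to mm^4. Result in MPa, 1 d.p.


Convert units:
M = 33.3 kN*m = 33300000 N*mm
y = 6.8 cm = 68 mm
I = 2972 cm^4 = 29720000 mm^4
sigma = 33300000 * 68 / 29720000
sigma = 76.2 MPa

76.2


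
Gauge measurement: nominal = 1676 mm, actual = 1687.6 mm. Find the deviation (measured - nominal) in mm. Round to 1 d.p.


Deviation = measured - nominal
Deviation = 1687.6 - 1676
Deviation = 11.6 mm

11.6


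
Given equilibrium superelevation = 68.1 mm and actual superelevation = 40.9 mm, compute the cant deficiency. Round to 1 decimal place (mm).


Cant deficiency = equilibrium cant - actual cant
CD = 68.1 - 40.9
CD = 27.2 mm

27.2


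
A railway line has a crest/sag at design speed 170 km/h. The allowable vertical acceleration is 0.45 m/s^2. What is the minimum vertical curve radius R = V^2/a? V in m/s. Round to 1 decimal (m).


Convert speed: V = 170 / 3.6 = 47.2222 m/s
V^2 = 2229.9383 m^2/s^2
R_v = 2229.9383 / 0.45
R_v = 4955.4 m

4955.4


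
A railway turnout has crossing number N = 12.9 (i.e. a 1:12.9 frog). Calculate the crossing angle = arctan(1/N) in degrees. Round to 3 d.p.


1/N = 1/12.9 = 0.077519
angle = arctan(0.077519) = 0.077365 rad
angle = 0.077365 * 180/pi = 4.433 degrees

4.433


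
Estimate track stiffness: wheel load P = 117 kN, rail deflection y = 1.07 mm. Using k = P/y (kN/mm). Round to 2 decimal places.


Track stiffness k = P / y
k = 117 / 1.07
k = 109.35 kN/mm

109.35


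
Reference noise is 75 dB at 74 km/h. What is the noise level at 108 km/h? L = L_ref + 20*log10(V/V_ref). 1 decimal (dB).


V/V_ref = 108 / 74 = 1.459459
log10(1.459459) = 0.164192
20 * 0.164192 = 3.2838
L = 75 + 3.2838 = 78.3 dB

78.3


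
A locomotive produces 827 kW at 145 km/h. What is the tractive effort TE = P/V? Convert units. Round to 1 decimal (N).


Convert: P = 827 kW = 827000 W
V = 145 / 3.6 = 40.2778 m/s
TE = 827000 / 40.2778
TE = 20532.4 N

20532.4


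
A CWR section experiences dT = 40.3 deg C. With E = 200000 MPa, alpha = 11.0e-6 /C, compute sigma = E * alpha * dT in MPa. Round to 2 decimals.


sigma = E * alpha * dT
sigma = 200000 * 11.0e-6 * 40.3
sigma = 2.2 * 40.3
sigma = 88.66 MPa

88.66


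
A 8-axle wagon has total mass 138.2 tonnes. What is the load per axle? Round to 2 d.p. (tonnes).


Load per axle = total weight / number of axles
Load = 138.2 / 8
Load = 17.28 tonnes

17.28


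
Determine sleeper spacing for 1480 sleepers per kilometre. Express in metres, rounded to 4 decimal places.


Spacing = 1000 m / number of sleepers
Spacing = 1000 / 1480
Spacing = 0.6757 m

0.6757


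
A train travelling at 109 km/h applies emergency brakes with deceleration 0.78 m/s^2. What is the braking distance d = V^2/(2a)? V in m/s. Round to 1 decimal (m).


Convert speed: V = 109 / 3.6 = 30.2778 m/s
V^2 = 916.7438
d = 916.7438 / (2 * 0.78)
d = 916.7438 / 1.56
d = 587.7 m

587.7


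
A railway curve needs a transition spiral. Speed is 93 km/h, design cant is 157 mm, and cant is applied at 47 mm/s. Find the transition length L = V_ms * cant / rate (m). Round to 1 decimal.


Convert speed: V = 93 / 3.6 = 25.8333 m/s
L = 25.8333 * 157 / 47
L = 4055.8333 / 47
L = 86.3 m

86.3


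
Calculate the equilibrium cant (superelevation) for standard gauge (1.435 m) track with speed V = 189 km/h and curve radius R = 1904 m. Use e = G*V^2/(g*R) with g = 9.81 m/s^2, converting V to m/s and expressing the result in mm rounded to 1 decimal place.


Convert speed: V = 189 / 3.6 = 52.5 m/s
Apply formula: e = 1.435 * 52.5^2 / (9.81 * 1904)
e = 1.435 * 2756.25 / 18678.24
e = 0.211755 m = 211.8 mm

211.8


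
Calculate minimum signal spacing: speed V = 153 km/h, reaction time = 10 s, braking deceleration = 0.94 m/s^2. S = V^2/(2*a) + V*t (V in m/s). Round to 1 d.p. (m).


V = 153 / 3.6 = 42.5 m/s
Braking distance = 42.5^2 / (2*0.94) = 960.7713 m
Sighting distance = 42.5 * 10 = 425.0 m
S = 960.7713 + 425.0 = 1385.8 m

1385.8


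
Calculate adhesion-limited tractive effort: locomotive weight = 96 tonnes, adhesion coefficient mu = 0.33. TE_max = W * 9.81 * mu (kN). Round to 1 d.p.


TE_max = W * g * mu
TE_max = 96 * 9.81 * 0.33
TE_max = 941.76 * 0.33
TE_max = 310.8 kN

310.8


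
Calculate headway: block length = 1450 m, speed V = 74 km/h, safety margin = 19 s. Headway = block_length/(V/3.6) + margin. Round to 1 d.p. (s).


V = 74 / 3.6 = 20.5556 m/s
Block traversal time = 1450 / 20.5556 = 70.5405 s
Headway = 70.5405 + 19
Headway = 89.5 s

89.5


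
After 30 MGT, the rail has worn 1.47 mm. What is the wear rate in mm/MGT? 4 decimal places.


Wear rate = total wear / cumulative tonnage
Rate = 1.47 / 30
Rate = 0.0490 mm/MGT

0.0490


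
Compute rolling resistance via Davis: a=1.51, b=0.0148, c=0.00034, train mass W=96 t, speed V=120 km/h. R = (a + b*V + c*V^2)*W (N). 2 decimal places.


b*V = 0.0148 * 120 = 1.776
c*V^2 = 0.00034 * 14400 = 4.896
R_per_t = 1.51 + 1.776 + 4.896 = 8.182 N/t
R_total = 8.182 * 96 = 785.47 N

785.47


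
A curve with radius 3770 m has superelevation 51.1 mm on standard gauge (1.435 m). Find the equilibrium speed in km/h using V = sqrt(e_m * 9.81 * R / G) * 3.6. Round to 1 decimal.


Convert cant: e = 51.1 mm = 0.0511 m
V_ms = sqrt(0.0511 * 9.81 * 3770 / 1.435)
V_ms = sqrt(1316.980537) = 36.2902 m/s
V = 36.2902 * 3.6 = 130.6 km/h

130.6


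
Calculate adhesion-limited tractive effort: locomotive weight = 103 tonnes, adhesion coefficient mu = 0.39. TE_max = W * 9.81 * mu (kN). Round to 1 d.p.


TE_max = W * g * mu
TE_max = 103 * 9.81 * 0.39
TE_max = 1010.43 * 0.39
TE_max = 394.1 kN

394.1


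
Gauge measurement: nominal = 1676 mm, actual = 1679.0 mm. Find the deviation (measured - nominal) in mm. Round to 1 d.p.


Deviation = measured - nominal
Deviation = 1679.0 - 1676
Deviation = 3.0 mm

3.0


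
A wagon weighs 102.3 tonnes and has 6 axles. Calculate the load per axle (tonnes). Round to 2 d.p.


Load per axle = total weight / number of axles
Load = 102.3 / 6
Load = 17.05 tonnes

17.05


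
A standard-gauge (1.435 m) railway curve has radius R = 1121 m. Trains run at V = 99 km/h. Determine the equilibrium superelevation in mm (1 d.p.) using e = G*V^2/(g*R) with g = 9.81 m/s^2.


Convert speed: V = 99 / 3.6 = 27.5 m/s
Apply formula: e = 1.435 * 27.5^2 / (9.81 * 1121)
e = 1.435 * 756.25 / 10997.01
e = 0.098683 m = 98.7 mm

98.7


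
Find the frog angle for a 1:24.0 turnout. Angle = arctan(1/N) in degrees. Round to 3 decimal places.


1/N = 1/24.0 = 0.041667
angle = arctan(0.041667) = 0.041643 rad
angle = 0.041643 * 180/pi = 2.386 degrees

2.386


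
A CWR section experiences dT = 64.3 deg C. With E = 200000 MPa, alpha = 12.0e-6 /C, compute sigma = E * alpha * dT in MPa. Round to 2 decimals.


sigma = E * alpha * dT
sigma = 200000 * 12.0e-6 * 64.3
sigma = 2.4 * 64.3
sigma = 154.32 MPa

154.32


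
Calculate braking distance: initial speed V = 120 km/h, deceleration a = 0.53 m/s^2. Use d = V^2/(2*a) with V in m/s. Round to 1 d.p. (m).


Convert speed: V = 120 / 3.6 = 33.3333 m/s
V^2 = 1111.1111
d = 1111.1111 / (2 * 0.53)
d = 1111.1111 / 1.06
d = 1048.2 m

1048.2


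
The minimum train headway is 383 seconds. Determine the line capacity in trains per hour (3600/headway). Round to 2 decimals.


Capacity = 3600 / headway
Capacity = 3600 / 383
Capacity = 9.40 trains/hour

9.40


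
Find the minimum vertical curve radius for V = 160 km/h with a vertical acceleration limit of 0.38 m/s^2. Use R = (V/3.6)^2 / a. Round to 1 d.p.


Convert speed: V = 160 / 3.6 = 44.4444 m/s
V^2 = 1975.3086 m^2/s^2
R_v = 1975.3086 / 0.38
R_v = 5198.2 m

5198.2


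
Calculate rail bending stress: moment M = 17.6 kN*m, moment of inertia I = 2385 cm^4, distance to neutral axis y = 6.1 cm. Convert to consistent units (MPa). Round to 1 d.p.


Convert units:
M = 17.6 kN*m = 17600000 N*mm
y = 6.1 cm = 61 mm
I = 2385 cm^4 = 23850000 mm^4
sigma = 17600000 * 61 / 23850000
sigma = 45.0 MPa

45.0


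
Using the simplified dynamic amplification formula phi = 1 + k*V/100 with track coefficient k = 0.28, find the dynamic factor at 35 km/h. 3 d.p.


phi = 1 + k * V / 100
phi = 1 + 0.28 * 35 / 100
phi = 1 + 0.098
phi = 1.098

1.098


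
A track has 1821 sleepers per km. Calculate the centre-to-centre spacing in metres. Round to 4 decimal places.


Spacing = 1000 m / number of sleepers
Spacing = 1000 / 1821
Spacing = 0.5491 m

0.5491


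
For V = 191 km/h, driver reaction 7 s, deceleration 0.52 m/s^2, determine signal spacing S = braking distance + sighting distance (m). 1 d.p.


V = 191 / 3.6 = 53.0556 m/s
Braking distance = 53.0556^2 / (2*0.52) = 2706.6269 m
Sighting distance = 53.0556 * 7 = 371.3889 m
S = 2706.6269 + 371.3889 = 3078.0 m

3078.0


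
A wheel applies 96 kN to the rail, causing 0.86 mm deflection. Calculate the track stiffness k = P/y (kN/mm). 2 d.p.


Track stiffness k = P / y
k = 96 / 0.86
k = 111.63 kN/mm

111.63


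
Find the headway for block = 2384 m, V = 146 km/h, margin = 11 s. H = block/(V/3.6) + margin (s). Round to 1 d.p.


V = 146 / 3.6 = 40.5556 m/s
Block traversal time = 2384 / 40.5556 = 58.7836 s
Headway = 58.7836 + 11
Headway = 69.8 s

69.8


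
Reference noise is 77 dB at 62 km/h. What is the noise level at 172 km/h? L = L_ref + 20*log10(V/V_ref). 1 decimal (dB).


V/V_ref = 172 / 62 = 2.774194
log10(2.774194) = 0.443137
20 * 0.443137 = 8.8627
L = 77 + 8.8627 = 85.9 dB

85.9


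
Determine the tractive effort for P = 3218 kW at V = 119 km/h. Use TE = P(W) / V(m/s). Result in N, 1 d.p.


Convert: P = 3218 kW = 3218000 W
V = 119 / 3.6 = 33.0556 m/s
TE = 3218000 / 33.0556
TE = 97351.3 N

97351.3


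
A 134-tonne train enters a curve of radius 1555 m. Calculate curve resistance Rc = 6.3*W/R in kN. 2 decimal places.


Rc = 6.3 * W / R
Rc = 6.3 * 134 / 1555
Rc = 844.2 / 1555
Rc = 0.54 kN

0.54


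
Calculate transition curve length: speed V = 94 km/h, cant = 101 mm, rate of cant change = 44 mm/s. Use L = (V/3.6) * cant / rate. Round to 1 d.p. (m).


Convert speed: V = 94 / 3.6 = 26.1111 m/s
L = 26.1111 * 101 / 44
L = 2637.2222 / 44
L = 59.9 m

59.9


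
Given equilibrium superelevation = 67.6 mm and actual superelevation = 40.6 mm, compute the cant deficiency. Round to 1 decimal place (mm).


Cant deficiency = equilibrium cant - actual cant
CD = 67.6 - 40.6
CD = 27.0 mm

27.0


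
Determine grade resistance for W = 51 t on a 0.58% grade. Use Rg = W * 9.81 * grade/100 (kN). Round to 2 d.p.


Rg = W * 9.81 * grade / 100
Rg = 51 * 9.81 * 0.58 / 100
Rg = 500.31 * 0.0058
Rg = 2.90 kN

2.90


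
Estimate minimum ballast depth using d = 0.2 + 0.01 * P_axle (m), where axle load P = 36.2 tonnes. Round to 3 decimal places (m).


d = 0.2 + 0.01 * 36.2
d = 0.2 + 0.362
d = 0.562 m

0.562


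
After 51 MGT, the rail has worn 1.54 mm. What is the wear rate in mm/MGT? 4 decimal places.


Wear rate = total wear / cumulative tonnage
Rate = 1.54 / 51
Rate = 0.0302 mm/MGT

0.0302


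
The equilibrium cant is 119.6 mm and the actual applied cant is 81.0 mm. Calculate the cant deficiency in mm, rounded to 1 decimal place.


Cant deficiency = equilibrium cant - actual cant
CD = 119.6 - 81.0
CD = 38.6 mm

38.6


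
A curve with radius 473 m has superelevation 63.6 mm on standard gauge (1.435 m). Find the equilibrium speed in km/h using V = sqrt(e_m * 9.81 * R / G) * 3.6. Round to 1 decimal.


Convert cant: e = 63.6 mm = 0.0636 m
V_ms = sqrt(0.0636 * 9.81 * 473 / 1.435)
V_ms = sqrt(205.653148) = 14.3406 m/s
V = 14.3406 * 3.6 = 51.6 km/h

51.6


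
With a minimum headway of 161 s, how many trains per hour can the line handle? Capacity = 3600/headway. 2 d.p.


Capacity = 3600 / headway
Capacity = 3600 / 161
Capacity = 22.36 trains/hour

22.36


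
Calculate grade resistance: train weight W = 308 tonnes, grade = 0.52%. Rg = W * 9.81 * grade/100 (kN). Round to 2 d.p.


Rg = W * 9.81 * grade / 100
Rg = 308 * 9.81 * 0.52 / 100
Rg = 3021.48 * 0.0052
Rg = 15.71 kN

15.71


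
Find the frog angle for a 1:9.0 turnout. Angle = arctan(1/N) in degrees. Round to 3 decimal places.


1/N = 1/9.0 = 0.111111
angle = arctan(0.111111) = 0.110657 rad
angle = 0.110657 * 180/pi = 6.340 degrees

6.340


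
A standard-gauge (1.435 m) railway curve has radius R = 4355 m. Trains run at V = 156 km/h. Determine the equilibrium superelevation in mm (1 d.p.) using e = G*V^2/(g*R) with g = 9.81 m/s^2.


Convert speed: V = 156 / 3.6 = 43.3333 m/s
Apply formula: e = 1.435 * 43.3333^2 / (9.81 * 4355)
e = 1.435 * 1877.7778 / 42722.55
e = 0.063072 m = 63.1 mm

63.1


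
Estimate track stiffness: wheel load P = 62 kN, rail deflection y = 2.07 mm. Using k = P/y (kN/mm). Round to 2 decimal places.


Track stiffness k = P / y
k = 62 / 2.07
k = 29.95 kN/mm

29.95


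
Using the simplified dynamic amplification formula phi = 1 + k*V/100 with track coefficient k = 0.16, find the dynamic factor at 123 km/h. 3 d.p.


phi = 1 + k * V / 100
phi = 1 + 0.16 * 123 / 100
phi = 1 + 0.1968
phi = 1.197

1.197


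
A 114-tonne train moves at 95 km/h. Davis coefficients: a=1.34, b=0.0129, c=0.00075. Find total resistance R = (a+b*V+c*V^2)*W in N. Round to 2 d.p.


b*V = 0.0129 * 95 = 1.2255
c*V^2 = 0.00075 * 9025 = 6.76875
R_per_t = 1.34 + 1.2255 + 6.76875 = 9.33425 N/t
R_total = 9.33425 * 114 = 1064.10 N

1064.10


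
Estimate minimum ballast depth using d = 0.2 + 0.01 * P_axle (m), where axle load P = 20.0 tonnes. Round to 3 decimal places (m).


d = 0.2 + 0.01 * 20.0
d = 0.2 + 0.2
d = 0.400 m

0.400


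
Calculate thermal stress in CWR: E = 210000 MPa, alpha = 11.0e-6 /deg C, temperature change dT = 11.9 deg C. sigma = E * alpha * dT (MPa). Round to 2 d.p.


sigma = E * alpha * dT
sigma = 210000 * 11.0e-6 * 11.9
sigma = 2.31 * 11.9
sigma = 27.49 MPa

27.49


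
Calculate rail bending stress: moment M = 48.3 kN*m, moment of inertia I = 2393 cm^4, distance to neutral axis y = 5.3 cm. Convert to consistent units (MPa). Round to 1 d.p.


Convert units:
M = 48.3 kN*m = 48300000 N*mm
y = 5.3 cm = 53 mm
I = 2393 cm^4 = 23930000 mm^4
sigma = 48300000 * 53 / 23930000
sigma = 107.0 MPa

107.0


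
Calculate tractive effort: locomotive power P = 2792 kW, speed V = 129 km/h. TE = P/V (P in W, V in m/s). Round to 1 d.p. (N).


Convert: P = 2792 kW = 2792000 W
V = 129 / 3.6 = 35.8333 m/s
TE = 2792000 / 35.8333
TE = 77916.3 N

77916.3


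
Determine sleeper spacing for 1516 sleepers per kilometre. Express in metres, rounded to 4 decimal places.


Spacing = 1000 m / number of sleepers
Spacing = 1000 / 1516
Spacing = 0.6596 m

0.6596


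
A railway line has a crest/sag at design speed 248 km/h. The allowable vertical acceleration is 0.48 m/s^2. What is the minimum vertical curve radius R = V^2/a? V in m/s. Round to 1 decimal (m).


Convert speed: V = 248 / 3.6 = 68.8889 m/s
V^2 = 4745.679 m^2/s^2
R_v = 4745.679 / 0.48
R_v = 9886.8 m

9886.8
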